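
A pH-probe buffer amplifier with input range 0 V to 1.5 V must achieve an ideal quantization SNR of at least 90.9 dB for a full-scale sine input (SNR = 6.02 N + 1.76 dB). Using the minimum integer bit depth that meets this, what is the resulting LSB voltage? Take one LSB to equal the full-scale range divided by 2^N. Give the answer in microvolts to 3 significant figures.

45.8 µV

V_FS = 1.5 V.
Required N = ⌈(90.9 − 1.76)/6.02⌉ = ⌈14.807⌉ = 15.
Step size = 1.5/32768 V = 45.8 µV.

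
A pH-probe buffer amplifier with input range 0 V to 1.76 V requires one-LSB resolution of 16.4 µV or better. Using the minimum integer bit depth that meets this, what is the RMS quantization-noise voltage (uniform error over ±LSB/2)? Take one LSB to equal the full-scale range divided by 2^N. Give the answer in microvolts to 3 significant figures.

Span = 1.76 V.
Levels needed ≥ 1.76/16.4 µV = 107300. 2^17 = 131072 suffices, so N_min = 17.
LSB = 1.76 V ÷ 2^17 = 1.76/131072 V = 13.428 µV.
σ_q = LSB/√12 = 13.428 µV/3.4641 = 3.88 µV.

3.88 µV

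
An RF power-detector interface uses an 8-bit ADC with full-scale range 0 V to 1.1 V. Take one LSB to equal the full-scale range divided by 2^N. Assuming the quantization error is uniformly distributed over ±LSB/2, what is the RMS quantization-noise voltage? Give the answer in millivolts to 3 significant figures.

Span = 1.1 V.
Step size = 1.1/256 V = 4.2969 mV.
RMS of a uniform error over width LSB is LSB/√12 = 1.24 mV.

1.24 mV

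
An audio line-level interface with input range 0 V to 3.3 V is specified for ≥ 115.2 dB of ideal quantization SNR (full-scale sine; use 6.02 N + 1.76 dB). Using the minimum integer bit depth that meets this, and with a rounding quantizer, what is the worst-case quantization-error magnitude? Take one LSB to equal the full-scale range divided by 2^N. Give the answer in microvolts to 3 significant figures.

Span = 3.3 V.
Solving 6.02 N ≥ 115.2 − 1.76: N ≥ 18.844. Round up → N = 19.
Step size = 3.3/524288 V = 6.2943 µV.
|e|_max = LSB/2 = 3.15 µV.

3.15 µV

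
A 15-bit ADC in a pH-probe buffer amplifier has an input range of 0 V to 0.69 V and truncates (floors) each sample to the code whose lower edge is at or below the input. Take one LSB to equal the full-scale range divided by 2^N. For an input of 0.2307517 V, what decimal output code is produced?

10958

Span = 0.69 V. LSB = 0.69 V / 2^15 ≈ 21.06 µV.
V_in − V_min = 0.2307517 − (0) = 0.2307517 V.
Divide by LSB: 0.2307517 × 32768/0.69 = 10958.3648.
Truncating gives code 10958.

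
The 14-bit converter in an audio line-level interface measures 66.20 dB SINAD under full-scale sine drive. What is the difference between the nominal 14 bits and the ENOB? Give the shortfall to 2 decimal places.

N_eff = (66.20 − 1.76)/6.02 = 10.7043 bits.
14 − 10.7043 = 3.30 bits below nominal.

3.30 bits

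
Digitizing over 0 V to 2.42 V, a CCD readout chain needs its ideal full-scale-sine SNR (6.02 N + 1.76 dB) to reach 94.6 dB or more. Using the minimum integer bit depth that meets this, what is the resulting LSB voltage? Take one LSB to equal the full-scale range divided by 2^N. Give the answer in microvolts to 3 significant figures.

36.9 µV

Full-scale range = 2.42 V.
6.02 N + 1.76 ≥ 94.6 gives N ≥ 15.422, so the minimum integer is 16.
One LSB is 2.42 V / 65536 = 36.9 µV.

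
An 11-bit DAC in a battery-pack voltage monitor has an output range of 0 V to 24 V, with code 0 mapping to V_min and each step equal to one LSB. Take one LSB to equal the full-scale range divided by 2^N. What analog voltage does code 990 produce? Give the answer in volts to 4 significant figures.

Span = 24 V. LSB = 24 V / 2^11.
V_out = 0 + 990 × (24/2048) V
      = 0 + 11.6016 = 11.6016 V.

11.60 V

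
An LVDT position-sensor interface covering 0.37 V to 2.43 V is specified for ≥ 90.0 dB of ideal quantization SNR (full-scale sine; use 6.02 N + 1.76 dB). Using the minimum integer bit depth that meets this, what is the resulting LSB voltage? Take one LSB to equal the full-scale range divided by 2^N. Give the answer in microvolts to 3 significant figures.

Range = 2.43 − (0.37) = 2.06 V.
Required N = ⌈(90.0 − 1.76)/6.02⌉ = ⌈14.658⌉ = 15.
LSB = 2.06 V ÷ 2^15 = 2.06/32768 V = 62.9 µV.

62.9 µV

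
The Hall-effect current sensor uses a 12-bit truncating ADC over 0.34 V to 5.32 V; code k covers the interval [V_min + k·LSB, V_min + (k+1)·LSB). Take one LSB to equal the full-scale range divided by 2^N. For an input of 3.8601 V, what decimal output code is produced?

2895

Range = 5.32 − (0.34) = 4.98 V. LSB = 4.98 V / 2^12 ≈ 1.216 mV.
V_in − V_min = 3.8601 − (0.34) = 3.5201 V.
Divide by LSB: 3.5201 × 4096/4.98 = 2895.2469.
Truncating gives code 2895.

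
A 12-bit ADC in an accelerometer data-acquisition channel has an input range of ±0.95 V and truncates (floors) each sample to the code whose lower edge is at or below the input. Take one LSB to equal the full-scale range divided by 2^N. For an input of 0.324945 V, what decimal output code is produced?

Full-scale range = 0.95 V − (-0.95 V) = 1.9 V. LSB = 1.9 V / 2^12 ≈ 463.9 µV.
V_in − V_min = 0.324945 − (-0.95) = 1.274945 V.
Divide by LSB: 1.274945 × 4096/1.9 = 2748.5130.
Truncating gives code 2748.

2748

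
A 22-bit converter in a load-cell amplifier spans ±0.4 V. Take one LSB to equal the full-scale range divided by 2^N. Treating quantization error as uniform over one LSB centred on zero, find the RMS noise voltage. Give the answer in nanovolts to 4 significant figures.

Full-scale range = 0.4 V − (-0.4 V) = 0.8 V.
Step size = 0.8/4194304 V = 190.735 nV.
σ_q = LSB/√12 = 190.735 nV/3.4641 = 55.06 nV.

55.06 nV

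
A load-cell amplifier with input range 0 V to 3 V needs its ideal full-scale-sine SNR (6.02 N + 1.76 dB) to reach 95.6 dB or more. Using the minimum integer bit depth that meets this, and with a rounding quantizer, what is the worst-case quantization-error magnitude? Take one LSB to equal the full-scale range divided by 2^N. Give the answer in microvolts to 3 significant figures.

22.9 µV

Full-scale range = 3 V.
6.02 N + 1.76 ≥ 95.6 gives N ≥ 15.588, so the minimum integer is 16.
LSB = 3 V ÷ 2^16 = 3/65536 V = 45.776 µV.
Max error for round-to-nearest is LSB/2 = 22.9 µV.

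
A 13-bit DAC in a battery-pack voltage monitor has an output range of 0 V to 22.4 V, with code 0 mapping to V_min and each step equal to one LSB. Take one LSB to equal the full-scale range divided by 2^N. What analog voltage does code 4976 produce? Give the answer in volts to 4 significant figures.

13.61 V

Range is 22.4 V. LSB = 22.4 V / 2^13.
V_out = 0 + 4976 × (22.4/8192) V
      = 0 V + 13.6063 V = 13.6063 V.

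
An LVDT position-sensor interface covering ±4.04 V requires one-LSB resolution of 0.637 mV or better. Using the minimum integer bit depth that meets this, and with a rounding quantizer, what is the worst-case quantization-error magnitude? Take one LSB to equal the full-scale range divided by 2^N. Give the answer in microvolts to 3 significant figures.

Range = 4.04 − (-4.04) = 8.08 V.
8.08 V / 0.637 mV = 12680. Since 2^13 = 8192 and 2^14 = 16384, N = 14.
Step size = 8.08/16384 V = 493.16 µV.
Max error for round-to-nearest is LSB/2 = 247 µV.

247 µV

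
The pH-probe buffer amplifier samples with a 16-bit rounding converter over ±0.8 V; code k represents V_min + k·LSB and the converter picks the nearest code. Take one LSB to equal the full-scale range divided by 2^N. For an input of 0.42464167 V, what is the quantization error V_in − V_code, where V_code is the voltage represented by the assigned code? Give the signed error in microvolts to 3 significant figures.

+7.88 µV

Span: 0.8 V − (-0.8 V) = 1.6 V. LSB = 1.6 V / 2^16 ≈ 24.41 µV.
(V_in − V_min)/LSB = (0.42464167 − (-0.8)) × 65536/1.6 = 50161.3228 → nearest code k = 50161.
V_code = -0.8 + (50161/65536) × 1.6 = 0.42463378906 V.
V_in − V_code = 0.42464167 − (0.42463378906) = +7.88 µV.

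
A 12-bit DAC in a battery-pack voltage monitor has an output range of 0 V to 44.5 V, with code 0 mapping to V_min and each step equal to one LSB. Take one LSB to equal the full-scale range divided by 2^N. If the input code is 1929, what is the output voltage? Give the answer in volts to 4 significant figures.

20.96 V

Span = 44.5 V. LSB = 44.5 V / 2^12.
Output = V_min + (1929/4096) × range = 0 + 0.470947 × 44.5 V
      = 0 + 20.9572 = 20.9572 V.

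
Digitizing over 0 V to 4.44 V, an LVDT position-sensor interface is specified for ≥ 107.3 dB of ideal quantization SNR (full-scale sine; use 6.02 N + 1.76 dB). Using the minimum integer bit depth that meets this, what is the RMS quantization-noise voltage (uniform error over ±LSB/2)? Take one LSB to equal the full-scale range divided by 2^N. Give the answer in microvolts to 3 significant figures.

Full-scale range = 4.44 V.
6.02 N + 1.76 ≥ 107.3 gives N ≥ 17.532, so the minimum integer is 18.
LSB = 4.44 V ÷ 2^18 = 4.44/262144 V = 16.937 µV.
V_rms = LSB/√12 = 4.89 µV.

4.89 µV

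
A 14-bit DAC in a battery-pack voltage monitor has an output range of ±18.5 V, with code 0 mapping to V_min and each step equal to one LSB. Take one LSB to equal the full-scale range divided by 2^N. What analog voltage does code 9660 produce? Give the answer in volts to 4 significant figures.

Span: 18.5 V − (-18.5 V) = 37 V. LSB = 37 V / 2^14.
Output = V_min + (9660/16384) × range = -18.5 + 0.589600 × 37 V
      = -18.5 V + 21.8152 V = 3.31519 V.

3.315 V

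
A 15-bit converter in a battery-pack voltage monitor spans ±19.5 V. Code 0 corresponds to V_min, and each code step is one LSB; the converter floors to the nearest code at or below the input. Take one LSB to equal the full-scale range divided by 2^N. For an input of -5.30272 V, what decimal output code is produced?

11928

The full-scale span is 19.5 − (-19.5) = 39 V. LSB = 39 V / 2^15 ≈ 1.190 mV.
code = ⌊(V_in − V_min)/LSB⌋ = ⌊(V_in − V_min) × 2^15 / range⌋
     = ⌊(-5.30272 − (-19.5)) × 32768 / 39⌋ = ⌊14.19728 × 32768/39⌋
     = ⌊11928.627⌋ = 11928.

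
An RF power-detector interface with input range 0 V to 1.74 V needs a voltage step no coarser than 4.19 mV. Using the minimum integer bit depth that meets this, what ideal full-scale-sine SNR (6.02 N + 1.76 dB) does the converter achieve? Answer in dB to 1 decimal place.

Span = 1.74 V.
Need 2^N ≥ 1.74 V / 4.19 mV = 415.3 → N_min = 9.
SNR = 6.02 × 9 + 1.76 = 55.94 dB.

55.9 dB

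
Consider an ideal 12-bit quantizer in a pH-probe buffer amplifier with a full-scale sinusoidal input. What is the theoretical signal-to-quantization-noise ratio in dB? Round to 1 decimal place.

For an ideal N-bit converter with full-scale sine input, SNR = 6.02 N + 1.76 dB. SNR = 6.02 × 12 + 1.76 = 72.24 + 1.76 = 74.00 dB.

74.0 dB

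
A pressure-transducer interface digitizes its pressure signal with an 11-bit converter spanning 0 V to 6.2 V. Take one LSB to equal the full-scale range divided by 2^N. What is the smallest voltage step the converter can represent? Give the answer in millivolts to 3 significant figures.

Full-scale range = 6.2 V.
There are 2^11 = 2048 steps.
LSB = 6.2 V / 2^11 = 3.03 mV.

3.03 mV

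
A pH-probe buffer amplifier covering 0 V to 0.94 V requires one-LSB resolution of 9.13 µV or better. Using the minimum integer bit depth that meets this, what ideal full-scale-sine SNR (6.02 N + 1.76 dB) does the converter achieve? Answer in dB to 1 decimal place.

Range is 0.94 V.
Need 2^N ≥ 0.94 V / 9.13 µV = 103000 → N_min = 17.
6.02(17) + 1.76 = 104.10 dB.

104.1 dB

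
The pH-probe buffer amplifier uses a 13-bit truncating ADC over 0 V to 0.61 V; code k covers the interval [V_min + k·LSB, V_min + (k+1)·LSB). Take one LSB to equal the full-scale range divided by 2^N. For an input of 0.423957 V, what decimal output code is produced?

5693

V_FS = 0.61 V. LSB = 0.61 V / 2^13 ≈ 74.46 µV.
V_in − V_min = 0.423957 − (0) = 0.423957 V.
Divide by LSB: 0.423957 × 8192/0.61 = 5693.5340.
Truncating gives code 5693.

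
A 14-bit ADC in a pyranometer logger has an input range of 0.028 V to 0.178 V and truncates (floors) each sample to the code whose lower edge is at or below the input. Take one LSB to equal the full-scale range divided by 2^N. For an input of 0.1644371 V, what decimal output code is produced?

Range = 0.178 − (0.028) = 0.15 V. LSB = 0.15 V / 2^14 ≈ 9.155 µV.
code = ⌊(V_in − V_min)/LSB⌋ = ⌊(V_in − V_min) × 2^14 / range⌋
     = ⌊(0.1644371 − (0.028)) × 16384 / 0.15⌋ = ⌊0.1364371 × 16384/0.15⌋
     = ⌊14902.570⌋ = 14902.

14902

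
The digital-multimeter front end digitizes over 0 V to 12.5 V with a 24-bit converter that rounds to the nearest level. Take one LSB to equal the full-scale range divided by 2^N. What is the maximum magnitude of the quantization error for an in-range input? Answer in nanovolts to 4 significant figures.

V_FS = 12.5 V.
LSB = 12.5 V / 2^24 = 0.745058 µV.
Worst-case error for round-to-nearest is half an LSB: 372.5 nV.

372.5 nV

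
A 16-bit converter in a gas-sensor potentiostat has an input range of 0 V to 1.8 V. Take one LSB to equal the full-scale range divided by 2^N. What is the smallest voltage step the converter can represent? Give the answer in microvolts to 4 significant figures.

27.47 µV

Range is 1.8 V.
2^16 = 65536 levels.
Step size = 1.8/65536 V = 27.47 µV.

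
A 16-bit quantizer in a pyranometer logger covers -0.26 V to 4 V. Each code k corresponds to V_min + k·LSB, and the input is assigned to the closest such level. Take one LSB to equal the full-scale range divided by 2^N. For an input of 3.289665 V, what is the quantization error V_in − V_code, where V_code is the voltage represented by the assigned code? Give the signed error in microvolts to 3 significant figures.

Full-scale range = 4 V − (-0.26 V) = 4.26 V. LSB = 4.26 V / 2^16 ≈ 65.00 µV.
Position in LSBs: (3.289665 − (-0.26)) × 65536/4.26 = 54608.1797; rounding gives k = 54608.
V_code = -0.26 + (54608/65536) × 4.26 = 3.2896533203 V.
V_in − V_code = 3.289665 − (3.2896533203) = +11.7 µV.

+11.7 µV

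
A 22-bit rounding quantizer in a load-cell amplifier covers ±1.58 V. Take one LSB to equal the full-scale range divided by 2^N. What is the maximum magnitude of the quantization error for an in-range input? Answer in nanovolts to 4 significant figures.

The full-scale span is 1.58 − (-1.58) = 3.16 V.
One LSB is 3.16 V / 4194304 = 0.753403 µV.
Worst-case error for round-to-nearest is half an LSB: 376.7 nV.

376.7 nV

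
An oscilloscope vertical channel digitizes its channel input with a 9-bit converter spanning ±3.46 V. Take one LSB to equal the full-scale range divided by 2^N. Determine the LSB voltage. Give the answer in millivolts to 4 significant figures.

13.52 mV

Range = 3.46 − (-3.46) = 6.92 V.
2^9 = 512 levels.
One LSB is 6.92 V / 512 = 13.52 mV.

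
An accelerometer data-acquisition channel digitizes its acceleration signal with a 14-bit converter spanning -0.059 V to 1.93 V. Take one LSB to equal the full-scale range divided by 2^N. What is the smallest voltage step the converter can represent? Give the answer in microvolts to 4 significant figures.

Range = 1.93 − (-0.059) = 1.989 V.
Number of codes = 2^14 = 16384.
One LSB is 1.989 V / 16384 = 121.4 µV.

121.4 µV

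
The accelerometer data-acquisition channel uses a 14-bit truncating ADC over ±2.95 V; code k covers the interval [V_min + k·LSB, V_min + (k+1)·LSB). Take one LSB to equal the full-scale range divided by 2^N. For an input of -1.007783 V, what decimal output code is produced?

Range = 2.95 − (-2.95) = 5.9 V. LSB = 5.9 V / 2^14 ≈ 360.1 µV.
code = ⌊(V_in − V_min)/LSB⌋ = ⌊(V_in − V_min) × 2^14 / range⌋
     = ⌊(-1.007783 − (-2.95)) × 16384 / 5.9⌋ = ⌊1.942217 × 16384/5.9⌋
     = ⌊5393.438⌋ = 5393.

5393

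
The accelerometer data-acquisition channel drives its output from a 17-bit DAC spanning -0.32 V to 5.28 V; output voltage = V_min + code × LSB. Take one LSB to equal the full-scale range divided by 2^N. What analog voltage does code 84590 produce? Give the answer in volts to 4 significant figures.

3.294 V

Range = 5.28 − (-0.32) = 5.6 V. LSB = 5.6 V / 2^17.
V_out = V_min + code × LSB = -0.32 V + 84590 × 5.6 V / 131072
      = -0.32 + 3.61407 = 3.29407 V.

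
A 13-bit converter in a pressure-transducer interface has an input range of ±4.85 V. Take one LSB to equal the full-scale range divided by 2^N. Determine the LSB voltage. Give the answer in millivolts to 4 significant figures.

The full-scale span is 4.85 − (-4.85) = 9.7 V.
Number of codes = 2^13 = 8192.
LSB = 9.7 V ÷ 2^13 = 9.7/8192 V = 1.184 mV.

1.184 mV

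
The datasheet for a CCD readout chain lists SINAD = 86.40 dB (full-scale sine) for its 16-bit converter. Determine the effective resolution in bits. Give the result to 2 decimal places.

14.06 bits

ENOB = (86.40 − 1.76)/6.02 = 14.0598 bits.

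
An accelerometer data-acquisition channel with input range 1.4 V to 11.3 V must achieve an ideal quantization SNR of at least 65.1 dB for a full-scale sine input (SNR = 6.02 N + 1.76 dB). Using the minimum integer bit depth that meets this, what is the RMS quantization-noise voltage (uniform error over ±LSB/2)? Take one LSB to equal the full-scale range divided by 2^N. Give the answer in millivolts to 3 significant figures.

Span: 11.3 V − (1.4 V) = 9.9 V.
6.02 N + 1.76 ≥ 65.1 gives N ≥ 10.522, so the minimum integer is 11.
LSB = 9.9 V ÷ 2^11 = 9.9/2048 V = 4.8340 mV.
V_rms = LSB/√12 = 1.40 mV.

1.40 mV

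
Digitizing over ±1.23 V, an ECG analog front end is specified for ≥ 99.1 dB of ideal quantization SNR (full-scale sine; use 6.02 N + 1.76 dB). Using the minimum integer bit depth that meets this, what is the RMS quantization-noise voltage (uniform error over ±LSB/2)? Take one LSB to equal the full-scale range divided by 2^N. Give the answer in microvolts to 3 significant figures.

5.42 µV

Span: 1.23 V − (-1.23 V) = 2.46 V.
Required N = ⌈(99.1 − 1.76)/6.02⌉ = ⌈16.169⌉ = 17.
LSB = 2.46 V / 2^17 = 18.768 µV.
V_rms = LSB/√12 = 5.42 µV.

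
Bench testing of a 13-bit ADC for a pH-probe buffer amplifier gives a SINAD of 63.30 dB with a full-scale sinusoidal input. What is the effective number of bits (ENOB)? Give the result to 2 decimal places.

10.22 bits

Inverting SNR = 6.02 N + 1.76: N_eff = (63.30 − 1.76)/6.02 = 10.2226.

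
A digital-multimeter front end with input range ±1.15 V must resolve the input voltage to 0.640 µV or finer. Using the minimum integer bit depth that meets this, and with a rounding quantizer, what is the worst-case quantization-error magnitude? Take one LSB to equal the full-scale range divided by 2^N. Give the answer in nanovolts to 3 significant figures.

274 nV

Range = 1.15 − (-1.15) = 2.3 V.
2.3 V / 0.640 µV = 3.594e6. Since 2^21 = 2097152 and 2^22 = 4194304, N = 22.
One LSB is 2.3 V / 4194304 = 0.54836 µV.
Max error for round-to-nearest is LSB/2 = 274 nV.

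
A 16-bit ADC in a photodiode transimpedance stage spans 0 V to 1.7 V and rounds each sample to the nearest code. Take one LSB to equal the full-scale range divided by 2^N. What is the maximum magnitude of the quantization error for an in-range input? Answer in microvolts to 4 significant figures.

Full-scale range = 1.7 V.
Step size = 1.7/65536 V = 25.9399 µV.
|e|_max = LSB/2 = 12.97 µV.

12.97 µV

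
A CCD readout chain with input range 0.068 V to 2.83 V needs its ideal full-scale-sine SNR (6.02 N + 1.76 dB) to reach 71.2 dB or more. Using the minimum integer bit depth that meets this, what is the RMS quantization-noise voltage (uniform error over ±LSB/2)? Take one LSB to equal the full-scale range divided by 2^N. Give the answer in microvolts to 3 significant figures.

195 µV

Range = 2.83 − (0.068) = 2.762 V.
Required N = ⌈(71.2 − 1.76)/6.02⌉ = ⌈11.535⌉ = 12.
Step size = 2.762/4096 V = 0.67432 mV.
RMS noise = LSB/√12 = 195 µV.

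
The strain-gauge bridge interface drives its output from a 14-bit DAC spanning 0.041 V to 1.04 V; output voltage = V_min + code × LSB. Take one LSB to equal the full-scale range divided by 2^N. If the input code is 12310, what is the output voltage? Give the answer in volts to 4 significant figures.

Range = 1.04 − (0.041) = 0.999 V. LSB = 0.999 V / 2^14.
V_out = V_min + code × LSB = 0.041 V + 12310 × 0.999 V / 16384
      = 0.041 + 0.750591 = 0.791591 V.

0.7916 V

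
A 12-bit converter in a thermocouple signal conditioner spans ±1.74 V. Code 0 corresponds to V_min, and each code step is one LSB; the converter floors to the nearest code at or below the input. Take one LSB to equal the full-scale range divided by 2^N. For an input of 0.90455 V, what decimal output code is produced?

Range = 1.74 − (-1.74) = 3.48 V. LSB = 3.48 V / 2^12 ≈ 0.8496 mV.
V_in − V_min = 0.90455 − (-1.74) = 2.64455 V.
Divide by LSB: 2.64455 × 4096/3.48 = 3112.6657.
Truncating gives code 3112.

3112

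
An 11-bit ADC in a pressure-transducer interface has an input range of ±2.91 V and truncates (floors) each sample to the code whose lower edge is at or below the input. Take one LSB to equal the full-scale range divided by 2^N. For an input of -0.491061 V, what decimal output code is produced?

851

Span: 2.91 V − (-2.91 V) = 5.82 V. LSB = 5.82 V / 2^11 ≈ 2.842 mV.
(V_in − V_min) × 2^11/range = (-0.491061 − (-2.91)) × 2048/5.82 = 851.201.
Floor → code = 851.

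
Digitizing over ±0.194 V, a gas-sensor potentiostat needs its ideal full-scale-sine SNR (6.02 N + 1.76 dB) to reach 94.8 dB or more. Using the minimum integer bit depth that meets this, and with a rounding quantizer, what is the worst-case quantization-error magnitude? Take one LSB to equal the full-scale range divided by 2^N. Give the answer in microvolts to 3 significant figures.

Range = 0.194 − (-0.194) = 0.388 V.
N ≥ (94.8 − 1.76)/6.02 = 15.455 → N_min = 16.
LSB = 0.388 V ÷ 2^16 = 0.388/65536 V = 5.9204 µV.
|e|_max = LSB/2 = 2.96 µV.

2.96 µV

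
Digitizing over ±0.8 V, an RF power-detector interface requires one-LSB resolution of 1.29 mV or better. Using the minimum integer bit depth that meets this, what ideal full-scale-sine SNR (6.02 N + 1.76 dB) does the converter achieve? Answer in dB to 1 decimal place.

Full-scale range = 0.8 V − (-0.8 V) = 1.6 V.
Levels needed ≥ 1.6/1.29 mV = 1240. 2^11 = 2048 suffices, so N_min = 11.
SNR = 6.02 × 11 + 1.76 = 67.98 dB.

68.0 dB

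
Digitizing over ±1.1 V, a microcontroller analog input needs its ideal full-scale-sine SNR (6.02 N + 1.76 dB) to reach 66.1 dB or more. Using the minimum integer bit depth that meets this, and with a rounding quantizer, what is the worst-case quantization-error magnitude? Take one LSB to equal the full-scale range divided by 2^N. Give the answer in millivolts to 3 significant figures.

0.537 mV

Span: 1.1 V − (-1.1 V) = 2.2 V.
Required N = ⌈(66.1 − 1.76)/6.02⌉ = ⌈10.688⌉ = 11.
Step size = 2.2/2048 V = 1.0742 mV.
Half an LSB is 0.537 mV.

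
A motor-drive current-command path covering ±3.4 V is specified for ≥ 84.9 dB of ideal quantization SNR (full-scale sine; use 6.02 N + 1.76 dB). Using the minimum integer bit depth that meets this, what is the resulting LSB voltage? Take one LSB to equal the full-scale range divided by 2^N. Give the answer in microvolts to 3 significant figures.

The full-scale span is 3.4 − (-3.4) = 6.8 V.
N ≥ (84.9 − 1.76)/6.02 = 13.811 → N_min = 14.
LSB = 6.8 V ÷ 2^14 = 6.8/16384 V = 415 µV.

415 µV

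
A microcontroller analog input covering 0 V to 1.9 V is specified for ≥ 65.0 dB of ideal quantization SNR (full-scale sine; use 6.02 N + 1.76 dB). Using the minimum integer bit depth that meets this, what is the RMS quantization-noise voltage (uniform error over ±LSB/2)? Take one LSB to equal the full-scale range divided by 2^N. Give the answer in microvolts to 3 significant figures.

Range is 1.9 V.
Required N = ⌈(65.0 − 1.76)/6.02⌉ = ⌈10.505⌉ = 11.
LSB = 1.9 V ÷ 2^11 = 1.9/2048 V = 0.92773 mV.
V_rms = LSB/√12 = 268 µV.

268 µV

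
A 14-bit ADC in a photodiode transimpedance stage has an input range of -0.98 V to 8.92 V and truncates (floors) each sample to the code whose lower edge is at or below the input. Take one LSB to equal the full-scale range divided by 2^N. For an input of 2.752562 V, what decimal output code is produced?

Range = 8.92 − (-0.98) = 9.9 V. LSB = 9.9 V / 2^14 ≈ 0.6042 mV.
code = ⌊(V_in − V_min)/LSB⌋ = ⌊(V_in − V_min) × 2^14 / range⌋
     = ⌊(2.752562 − (-0.98)) × 16384 / 9.9⌋ = ⌊3.732562 × 16384/9.9⌋
     = ⌊6177.202⌋ = 6177.

6177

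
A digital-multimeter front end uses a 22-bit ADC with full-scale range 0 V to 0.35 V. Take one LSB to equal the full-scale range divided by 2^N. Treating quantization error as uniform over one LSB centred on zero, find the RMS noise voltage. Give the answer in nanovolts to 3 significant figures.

24.1 nV

Full-scale range = 0.35 V.
Step size = 0.35/4194304 V = 83.447 nV.
For a uniform distribution on [−LSB/2, +LSB/2], V_rms = LSB/√12 = 83.447 nV/3.4641 = 24.1 nV.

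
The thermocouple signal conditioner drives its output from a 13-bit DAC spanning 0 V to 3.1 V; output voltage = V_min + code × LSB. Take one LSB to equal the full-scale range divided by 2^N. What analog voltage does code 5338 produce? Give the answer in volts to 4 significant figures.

2.020 V

Span = 3.1 V. LSB = 3.1 V / 2^13.
Output = V_min + (5338/8192) × range = 0 + 0.651611 × 3.1 V
      = 0 + 2.02000 = 2.02000 V.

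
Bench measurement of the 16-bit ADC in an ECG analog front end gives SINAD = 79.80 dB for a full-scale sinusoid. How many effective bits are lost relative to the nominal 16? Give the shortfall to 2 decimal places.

N_eff = (79.80 − 1.76)/6.02 = 12.9635 bits.
16 − 12.9635 = 3.04 bits below nominal.

3.04 bits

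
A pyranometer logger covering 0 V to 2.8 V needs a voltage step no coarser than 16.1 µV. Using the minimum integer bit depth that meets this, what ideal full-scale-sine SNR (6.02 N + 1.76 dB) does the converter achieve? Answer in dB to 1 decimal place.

110.1 dB

V_FS = 2.8 V.
Need 2^N ≥ 2.8 V / 16.1 µV = 173900 → N_min = 18.
SNR = 6.02 × 18 + 1.76 = 110.12 dB.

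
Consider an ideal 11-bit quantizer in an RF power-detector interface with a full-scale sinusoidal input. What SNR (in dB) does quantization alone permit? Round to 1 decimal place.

68.0 dB

Ideal quantization SNR: 6.02 × 11 + 1.76 dB = 68.0 dB.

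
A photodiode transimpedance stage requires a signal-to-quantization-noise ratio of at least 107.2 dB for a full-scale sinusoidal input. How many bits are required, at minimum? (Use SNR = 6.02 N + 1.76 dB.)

18 bits

Required N = ⌈(107.2 − 1.76)/6.02⌉ = ⌈17.515⌉ = 18.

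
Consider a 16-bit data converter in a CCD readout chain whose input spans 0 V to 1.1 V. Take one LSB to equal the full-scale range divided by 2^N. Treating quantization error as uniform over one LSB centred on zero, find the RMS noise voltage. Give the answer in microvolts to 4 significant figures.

4.845 µV

V_FS = 1.1 V.
LSB = 1.1 V ÷ 2^16 = 1.1/65536 V = 16.7847 µV.
V_rms = LSB/√12 = 16.7847 µV / √12 = 4.845 µV.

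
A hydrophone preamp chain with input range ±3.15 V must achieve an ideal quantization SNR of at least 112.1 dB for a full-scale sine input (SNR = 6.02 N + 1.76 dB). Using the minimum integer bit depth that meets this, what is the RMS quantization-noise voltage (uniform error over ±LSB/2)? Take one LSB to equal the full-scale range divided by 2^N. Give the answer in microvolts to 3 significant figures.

Full-scale range = 3.15 V − (-3.15 V) = 6.3 V.
6.02 N + 1.76 ≥ 112.1 gives N ≥ 18.329, so the minimum integer is 19.
One LSB is 6.3 V / 524288 = 12.016 µV.
RMS noise = LSB/√12 = 3.47 µV.

3.47 µV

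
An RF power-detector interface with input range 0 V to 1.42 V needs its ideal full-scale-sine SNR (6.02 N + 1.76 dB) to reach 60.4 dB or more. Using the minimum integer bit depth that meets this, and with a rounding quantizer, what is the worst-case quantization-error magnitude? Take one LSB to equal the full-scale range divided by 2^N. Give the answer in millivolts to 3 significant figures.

V_FS = 1.42 V.
Solving 6.02 N ≥ 60.4 − 1.76: N ≥ 9.741. Round up → N = 10.
LSB = 1.42 V / 2^10 = 1.3867 mV.
Max error for round-to-nearest is LSB/2 = 0.693 mV.

0.693 mV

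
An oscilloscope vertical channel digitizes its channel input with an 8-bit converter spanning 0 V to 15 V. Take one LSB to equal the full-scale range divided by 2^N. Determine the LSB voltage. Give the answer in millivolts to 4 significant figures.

Span = 15 V.
2^8 = 256 levels.
LSB = 15 V / 2^8 = 58.59 mV.

58.59 mV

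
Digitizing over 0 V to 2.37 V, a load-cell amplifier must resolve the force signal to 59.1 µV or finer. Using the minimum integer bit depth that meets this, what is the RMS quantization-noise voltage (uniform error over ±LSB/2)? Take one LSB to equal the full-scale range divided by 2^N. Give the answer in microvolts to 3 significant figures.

10.4 µV

Span = 2.37 V.
Required number of levels: 2.37/59.1 µV = 40102; smallest N with 2^N ≥ that is 16.
One LSB is 2.37 V / 65536 = 36.163 µV.
σ_q = LSB/√12 = 36.163 µV/3.4641 = 10.4 µV.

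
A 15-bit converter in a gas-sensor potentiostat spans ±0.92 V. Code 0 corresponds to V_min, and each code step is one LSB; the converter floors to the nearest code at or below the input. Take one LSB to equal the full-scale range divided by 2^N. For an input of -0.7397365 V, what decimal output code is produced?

3210

Full-scale range = 0.92 V − (-0.92 V) = 1.84 V. LSB = 1.84 V / 2^15 ≈ 56.15 µV.
code = ⌊(V_in − V_min)/LSB⌋ = ⌊(V_in − V_min) × 2^15 / range⌋
     = ⌊(-0.7397365 − (-0.92)) × 32768 / 1.84⌋ = ⌊0.1802635 × 32768/1.84⌋
     = ⌊3210.258⌋ = 3210.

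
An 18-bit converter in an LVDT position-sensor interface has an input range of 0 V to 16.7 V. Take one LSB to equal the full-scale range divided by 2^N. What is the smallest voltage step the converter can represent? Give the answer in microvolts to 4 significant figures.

Full-scale range = 16.7 V.
Number of codes = 2^18 = 262144.
Step size = 16.7/262144 V = 63.71 µV.

63.71 µV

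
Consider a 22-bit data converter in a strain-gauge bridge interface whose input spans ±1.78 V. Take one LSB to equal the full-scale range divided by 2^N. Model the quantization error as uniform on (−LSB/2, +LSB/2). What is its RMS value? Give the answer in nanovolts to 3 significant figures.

Span: 1.78 V − (-1.78 V) = 3.56 V.
LSB = 3.56 V ÷ 2^22 = 3.56/4194304 V = 0.84877 µV.
For a uniform distribution on [−LSB/2, +LSB/2], V_rms = LSB/√12 = 0.84877 µV/3.4641 = 245 nV.

245 nV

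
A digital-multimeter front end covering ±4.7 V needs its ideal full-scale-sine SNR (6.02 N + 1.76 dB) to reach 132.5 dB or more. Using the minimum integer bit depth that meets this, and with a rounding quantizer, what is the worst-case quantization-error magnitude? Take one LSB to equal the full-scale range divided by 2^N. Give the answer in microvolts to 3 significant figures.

Full-scale range = 4.7 V − (-4.7 V) = 9.4 V.
6.02 N + 1.76 ≥ 132.5 gives N ≥ 21.718, so the minimum integer is 22.
Step size = 9.4/4194304 V = 2.2411 µV.
Half an LSB is 1.12 µV.

1.12 µV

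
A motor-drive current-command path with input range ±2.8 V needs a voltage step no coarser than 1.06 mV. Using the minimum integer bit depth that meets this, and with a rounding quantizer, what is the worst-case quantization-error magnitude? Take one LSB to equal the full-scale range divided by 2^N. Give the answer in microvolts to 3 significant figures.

342 µV

The full-scale span is 2.8 − (-2.8) = 5.6 V.
Need 2^N ≥ 5.6 V / 1.06 mV = 5283 → N_min = 13.
Step size = 5.6/8192 V = 0.68359 mV.
Max error for round-to-nearest is LSB/2 = 342 µV.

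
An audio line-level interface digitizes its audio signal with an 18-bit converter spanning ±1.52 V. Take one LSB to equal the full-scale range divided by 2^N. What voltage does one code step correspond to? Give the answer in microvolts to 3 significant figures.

11.6 µV

The full-scale span is 1.52 − (-1.52) = 3.04 V.
There are 2^18 = 262144 steps.
LSB = 3.04 V / 2^18 = 11.6 µV.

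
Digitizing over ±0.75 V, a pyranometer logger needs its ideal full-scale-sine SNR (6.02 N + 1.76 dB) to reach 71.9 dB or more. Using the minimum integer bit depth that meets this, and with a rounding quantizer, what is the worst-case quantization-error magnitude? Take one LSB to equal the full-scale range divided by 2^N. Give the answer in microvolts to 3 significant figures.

183 µV

Span: 0.75 V − (-0.75 V) = 1.5 V.
Required N = ⌈(71.9 − 1.76)/6.02⌉ = ⌈11.651⌉ = 12.
LSB = 1.5 V / 2^12 = 366.21 µV.
Half an LSB is 183 µV.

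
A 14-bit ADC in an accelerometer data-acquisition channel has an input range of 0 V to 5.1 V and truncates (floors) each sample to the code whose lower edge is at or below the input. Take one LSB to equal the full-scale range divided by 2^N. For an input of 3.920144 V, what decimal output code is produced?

Range is 5.1 V. LSB = 5.1 V / 2^14 ≈ 311.3 µV.
V_in − V_min = 3.920144 − (0) = 3.920144 V.
Divide by LSB: 3.920144 × 16384/5.1 = 12593.6548.
Truncating gives code 12593.

12593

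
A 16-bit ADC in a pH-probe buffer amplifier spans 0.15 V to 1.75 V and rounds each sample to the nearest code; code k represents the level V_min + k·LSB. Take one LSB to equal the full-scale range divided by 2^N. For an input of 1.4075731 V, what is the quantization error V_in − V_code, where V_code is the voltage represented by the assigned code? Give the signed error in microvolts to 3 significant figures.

Span: 1.75 V − (0.15 V) = 1.6 V. LSB = 1.6 V / 2^16 ≈ 24.41 µV.
Position in LSBs: (1.4075731 − (0.15)) × 65536/1.6 = 51510.1942; rounding gives k = 51510.
Reconstructed level: 0.15 + 51510 × 1.6/65536 V = 1.4075683594 V.
e = 1.4075731 − (1.4075683594) = +4.74 µV.

+4.74 µV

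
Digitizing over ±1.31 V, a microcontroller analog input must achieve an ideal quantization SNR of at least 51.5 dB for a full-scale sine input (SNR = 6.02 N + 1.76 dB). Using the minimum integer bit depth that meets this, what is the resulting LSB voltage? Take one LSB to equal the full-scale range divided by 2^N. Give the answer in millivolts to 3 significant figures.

5.12 mV

The full-scale span is 1.31 − (-1.31) = 2.62 V.
Solving 6.02 N ≥ 51.5 − 1.76: N ≥ 8.262. Round up → N = 9.
Step size = 2.62/512 V = 5.12 mV.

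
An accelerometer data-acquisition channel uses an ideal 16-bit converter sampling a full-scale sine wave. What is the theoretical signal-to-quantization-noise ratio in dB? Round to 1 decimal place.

98.1 dB

6.02(16) + 1.76 = 96.32 + 1.76 = 98.08 dB.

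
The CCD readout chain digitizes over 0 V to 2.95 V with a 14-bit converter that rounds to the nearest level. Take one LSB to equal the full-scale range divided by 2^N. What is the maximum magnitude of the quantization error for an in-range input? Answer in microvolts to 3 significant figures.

V_FS = 2.95 V.
One LSB is 2.95 V / 16384 = 180.05 µV.
A rounding quantizer has |error| ≤ LSB/2 = 90.0 µV.

90.0 µV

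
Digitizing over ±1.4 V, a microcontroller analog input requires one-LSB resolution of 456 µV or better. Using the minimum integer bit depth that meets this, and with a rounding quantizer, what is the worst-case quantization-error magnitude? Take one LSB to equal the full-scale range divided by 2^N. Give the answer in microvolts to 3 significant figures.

The full-scale span is 1.4 − (-1.4) = 2.8 V.
Required number of levels: 2.8/456 µV = 6140.4; smallest N with 2^N ≥ that is 13.
One LSB is 2.8 V / 8192 = 341.80 µV.
|e|_max = LSB/2 = 171 µV.

171 µV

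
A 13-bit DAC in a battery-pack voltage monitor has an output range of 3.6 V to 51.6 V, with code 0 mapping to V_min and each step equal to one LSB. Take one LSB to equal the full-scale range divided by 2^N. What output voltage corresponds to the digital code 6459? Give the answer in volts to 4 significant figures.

Span: 51.6 V − (3.6 V) = 48 V. LSB = 48 V / 2^13.
V_out = 3.6 + 6459 × (48/8192) V
      = 3.6 V + 37.8457 V = 41.4457 V.

41.45 V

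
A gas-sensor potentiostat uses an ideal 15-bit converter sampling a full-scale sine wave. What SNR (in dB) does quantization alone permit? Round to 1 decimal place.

92.1 dB

For an ideal N-bit converter with full-scale sine input, SNR = 6.02 N + 1.76 dB. SNR = 6.02 × 15 + 1.76 = 90.30 + 1.76 = 92.06 dB.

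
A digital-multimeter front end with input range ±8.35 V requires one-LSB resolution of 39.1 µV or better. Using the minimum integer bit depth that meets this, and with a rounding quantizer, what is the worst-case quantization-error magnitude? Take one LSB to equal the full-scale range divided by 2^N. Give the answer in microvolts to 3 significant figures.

Span: 8.35 V − (-8.35 V) = 16.7 V.
Need 2^N ≥ 16.7 V / 39.1 µV = 427100 → N_min = 19.
LSB = 16.7 V ÷ 2^19 = 16.7/524288 V = 31.853 µV.
|e|_max = LSB/2 = 15.9 µV.

15.9 µV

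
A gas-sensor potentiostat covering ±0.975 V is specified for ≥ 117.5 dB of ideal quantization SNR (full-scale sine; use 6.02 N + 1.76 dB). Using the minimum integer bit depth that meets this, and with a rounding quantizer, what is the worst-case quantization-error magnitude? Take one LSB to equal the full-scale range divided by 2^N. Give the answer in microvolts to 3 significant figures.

0.930 µV

Full-scale range = 0.975 V − (-0.975 V) = 1.95 V.
6.02 N + 1.76 ≥ 117.5 gives N ≥ 19.226, so the minimum integer is 20.
One LSB is 1.95 V / 1048576 = 1.8597 µV.
Max error for round-to-nearest is LSB/2 = 0.930 µV.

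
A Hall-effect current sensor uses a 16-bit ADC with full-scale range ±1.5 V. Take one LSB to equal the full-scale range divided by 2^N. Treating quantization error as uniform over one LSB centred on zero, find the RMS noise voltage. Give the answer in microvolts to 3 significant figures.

Full-scale range = 1.5 V − (-1.5 V) = 3 V.
Step size = 3/65536 V = 45.776 µV.
σ_q = LSB/√12 = 45.776 µV/3.4641 = 13.2 µV.

13.2 µV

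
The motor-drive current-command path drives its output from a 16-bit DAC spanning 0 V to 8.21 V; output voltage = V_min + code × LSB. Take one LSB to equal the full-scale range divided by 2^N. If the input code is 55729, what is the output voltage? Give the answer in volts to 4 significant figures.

6.981 V

Range is 8.21 V. LSB = 8.21 V / 2^16.
Output = V_min + (55729/65536) × range = 0 + 0.850357 × 8.21 V
      = 0 + 6.98143 = 6.98143 V.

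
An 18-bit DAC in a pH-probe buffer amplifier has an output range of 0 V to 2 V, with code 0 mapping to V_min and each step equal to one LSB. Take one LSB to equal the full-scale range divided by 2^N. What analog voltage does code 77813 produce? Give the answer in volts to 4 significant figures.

V_FS = 2 V. LSB = 2 V / 2^18.
V_out = 0 + 77813 × (2/262144) V
      = 0 + 0.593666 = 0.593666 V.

0.5937 V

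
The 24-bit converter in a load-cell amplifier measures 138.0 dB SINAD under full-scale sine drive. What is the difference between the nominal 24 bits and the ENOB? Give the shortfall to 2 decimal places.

N_eff = (138.0 − 1.76)/6.02 = 22.6312 bits.
Shortfall = 24 − 22.6312 = 1.3688 bits.

1.37 bits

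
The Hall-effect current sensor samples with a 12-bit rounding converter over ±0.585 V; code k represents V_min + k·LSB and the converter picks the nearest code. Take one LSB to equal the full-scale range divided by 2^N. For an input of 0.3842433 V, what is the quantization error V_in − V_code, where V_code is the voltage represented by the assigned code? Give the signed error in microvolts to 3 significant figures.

Range = 0.585 − (-0.585) = 1.17 V. LSB = 1.17 V / 2^12 ≈ 285.6 µV.
Position in LSBs: (0.3842433 − (-0.585)) × 4096/1.17 = 3393.1800; rounding gives k = 3393.
V_code = V_min + k × range/2^12 = -0.585 + 3393 × 1.17/4096 = 0.3841918945 V.
Error = V_in − V_code = 0.3842433 − (0.3841918945) = +51.4 µV.

+51.4 µV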